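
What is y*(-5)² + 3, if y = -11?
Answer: -272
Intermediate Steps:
y*(-5)² + 3 = -11*(-5)² + 3 = -11*25 + 3 = -275 + 3 = -272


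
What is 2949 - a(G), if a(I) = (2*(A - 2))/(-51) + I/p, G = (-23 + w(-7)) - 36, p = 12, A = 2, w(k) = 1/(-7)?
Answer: 41355/14 ≈ 2953.9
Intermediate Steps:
w(k) = -⅐
G = -414/7 (G = (-23 - ⅐) - 36 = -162/7 - 36 = -414/7 ≈ -59.143)
a(I) = I/12 (a(I) = (2*(2 - 2))/(-51) + I/12 = (2*0)*(-1/51) + I*(1/12) = 0*(-1/51) + I/12 = 0 + I/12 = I/12)
2949 - a(G) = 2949 - (-414)/(12*7) = 2949 - 1*(-69/14) = 2949 + 69/14 = 41355/14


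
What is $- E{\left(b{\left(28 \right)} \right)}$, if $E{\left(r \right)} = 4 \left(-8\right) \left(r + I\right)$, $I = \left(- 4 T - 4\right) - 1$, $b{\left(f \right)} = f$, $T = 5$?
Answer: $96$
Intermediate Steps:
$I = -25$ ($I = \left(\left(-4\right) 5 - 4\right) - 1 = \left(-20 - 4\right) - 1 = -24 - 1 = -25$)
$E{\left(r \right)} = 800 - 32 r$ ($E{\left(r \right)} = 4 \left(-8\right) \left(r - 25\right) = - 32 \left(-25 + r\right) = 800 - 32 r$)
$- E{\left(b{\left(28 \right)} \right)} = - (800 - 896) = \left(-1\right) \left(-96\right) = 96$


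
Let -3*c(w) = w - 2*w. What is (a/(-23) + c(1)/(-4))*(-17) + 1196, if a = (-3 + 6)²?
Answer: 332323/276 ≈ 1204.1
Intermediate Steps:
c(w) = w/3 (c(w) = -(w - 2*w)/3 = -(-1)*w/3 = w/3)
a = 9 (a = 3² = 9)
(a/(-23) + c(1)/(-4))*(-17) + 1196 = (9/(-23) + ((⅓)*1)/(-4))*(-17) + 1196 = (9*(-1/23) + (⅓)*(-¼))*(-17) + 1196 = (-9/23 - 1/12)*(-17) + 1196 = -131/276*(-17) + 1196 = 2227/276 + 1196 = 332323/276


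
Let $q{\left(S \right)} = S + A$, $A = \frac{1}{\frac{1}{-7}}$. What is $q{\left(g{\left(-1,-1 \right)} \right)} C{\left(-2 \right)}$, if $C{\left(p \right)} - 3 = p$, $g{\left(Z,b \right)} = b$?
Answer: $-8$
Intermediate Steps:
$A = -7$ ($A = \frac{1}{- \frac{1}{7}} = -7$)
$C{\left(p \right)} = 3 + p$
$q{\left(S \right)} = -7 + S$ ($q{\left(S \right)} = S - 7 = -7 + S$)
$q{\left(g{\left(-1,-1 \right)} \right)} C{\left(-2 \right)} = \left(-7 - 1\right) \left(3 - 2\right) = \left(-8\right) 1 = -8$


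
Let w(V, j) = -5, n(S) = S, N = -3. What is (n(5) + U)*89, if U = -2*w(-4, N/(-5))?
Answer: 1335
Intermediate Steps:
U = 10 (U = -2*(-5) = 10)
(n(5) + U)*89 = (5 + 10)*89 = 15*89 = 1335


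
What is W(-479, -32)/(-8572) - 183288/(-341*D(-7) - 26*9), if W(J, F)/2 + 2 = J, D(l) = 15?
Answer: 262715079/7641938 ≈ 34.378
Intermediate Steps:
W(J, F) = -4 + 2*J
W(-479, -32)/(-8572) - 183288/(-341*D(-7) - 26*9) = (-4 + 2*(-479))/(-8572) - 183288/(-341*15 - 26*9) = (-4 - 958)*(-1/8572) - 183288/(-5115 - 234) = -962*(-1/8572) - 183288/(-5349) = 481/4286 - 183288*(-1/5349) = 481/4286 + 61096/1783 = 262715079/7641938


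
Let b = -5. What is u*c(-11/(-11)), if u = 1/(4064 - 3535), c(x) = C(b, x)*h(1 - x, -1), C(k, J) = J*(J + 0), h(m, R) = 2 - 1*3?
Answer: -1/529 ≈ -0.0018904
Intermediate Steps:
h(m, R) = -1 (h(m, R) = 2 - 3 = -1)
C(k, J) = J² (C(k, J) = J*J = J²)
c(x) = -x² (c(x) = x²*(-1) = -x²)
u = 1/529 ≈ 0.0018904
u*c(-11/(-11)) = (-(-11/(-11))²)/529 = (-(-11*(-1/11))²)/529 = (-1*1²)/529 = (-1*1)/529 = (1/529)*(-1) = -1/529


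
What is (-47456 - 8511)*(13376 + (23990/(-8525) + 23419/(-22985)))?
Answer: -1173174740970665/1567577 ≈ -7.4840e+8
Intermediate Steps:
(-47456 - 8511)*(13376 + (23990/(-8525) + 23419/(-22985))) = -55967*(13376 + (23990*(-1/8525) + 23419*(-1/22985))) = -55967*(13376 + (-4798/1705 - 23419/22985)) = -55967*(13376 - 6008457/1567577) = -55967*20961901495/1567577 = -1173174740970665/1567577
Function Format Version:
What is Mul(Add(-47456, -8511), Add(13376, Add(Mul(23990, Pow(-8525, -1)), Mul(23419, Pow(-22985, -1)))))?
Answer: Rational(-1173174740970665, 1567577) ≈ -7.4840e+8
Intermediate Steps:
Mul(Add(-47456, -8511), Add(13376, Add(Mul(23990, Pow(-8525, -1)), Mul(23419, Pow(-22985, -1))))) = Mul(-55967, Add(13376, Add(Mul(23990, Rational(-1, 8525)), Mul(23419, Rational(-1, 22985))))) = Mul(-55967, Add(13376, Add(Rational(-4798, 1705), Rational(-23419, 22985)))) = Mul(-55967, Add(13376, Rational(-6008457, 1567577))) = Mul(-55967, Rational(20961901495, 1567577)) = Rational(-1173174740970665, 1567577)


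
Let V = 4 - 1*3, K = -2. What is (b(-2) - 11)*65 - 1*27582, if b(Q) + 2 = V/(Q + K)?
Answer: -113773/4 ≈ -28443.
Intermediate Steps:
V = 1 (V = 4 - 3 = 1)
b(Q) = -2 + 1/(-2 + Q) (b(Q) = -2 + 1/(Q - 2) = -2 + 1/(-2 + Q))
(b(-2) - 11)*65 - 1*27582 = ((5 - 2*(-2))/(-2 - 2) - 11)*65 - 1*27582 = ((5 + 4)/(-4) - 11)*65 - 27582 = (-¼*9 - 11)*65 - 27582 = (-9/4 - 11)*65 - 27582 = -53/4*65 - 27582 = -3445/4 - 27582 = -113773/4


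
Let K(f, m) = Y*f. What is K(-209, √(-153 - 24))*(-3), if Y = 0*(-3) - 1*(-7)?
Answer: 4389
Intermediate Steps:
Y = 7 (Y = 0 + 7 = 7)
K(f, m) = 7*f
K(-209, √(-153 - 24))*(-3) = (7*(-209))*(-3) = -1463*(-3) = 4389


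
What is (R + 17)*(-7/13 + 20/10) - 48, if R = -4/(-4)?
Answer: -282/13 ≈ -21.692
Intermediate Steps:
R = 1 (R = -4*(-¼) = 1)
(R + 17)*(-7/13 + 20/10) - 48 = (1 + 17)*(-7/13 + 20/10) - 48 = 18*(-7*1/13 + 20*(⅒)) - 48 = 18*(-7/13 + 2) - 48 = 18*(19/13) - 48 = 342/13 - 48 = -282/13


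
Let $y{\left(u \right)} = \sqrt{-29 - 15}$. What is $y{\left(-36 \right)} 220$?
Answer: $440 i \sqrt{11} \approx 1459.3 i$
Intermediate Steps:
$y{\left(u \right)} = 2 i \sqrt{11}$ ($y{\left(u \right)} = \sqrt{-44} = 2 i \sqrt{11}$)
$y{\left(-36 \right)} 220 = 2 i \sqrt{11} \cdot 220 = 440 i \sqrt{11}$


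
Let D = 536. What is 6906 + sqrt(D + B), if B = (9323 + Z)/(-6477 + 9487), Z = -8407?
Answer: 6906 + 3*sqrt(134971410)/1505 ≈ 6929.2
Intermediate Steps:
B = 458/1505 (B = (9323 - 8407)/(-6477 + 9487) = 916/3010 = 916*(1/3010) = 458/1505 ≈ 0.30432)
6906 + sqrt(D + B) = 6906 + sqrt(536 + 458/1505) = 6906 + sqrt(807138/1505) = 6906 + 3*sqrt(134971410)/1505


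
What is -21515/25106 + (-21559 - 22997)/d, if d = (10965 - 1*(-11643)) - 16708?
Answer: -311390359/37031350 ≈ -8.4088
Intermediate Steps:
d = 5900 (d = (10965 + 11643) - 16708 = 22608 - 16708 = 5900)
-21515/25106 + (-21559 - 22997)/d = -21515/25106 + (-21559 - 22997)/5900 = -21515*1/25106 - 44556*1/5900 = -21515/25106 - 11139/1475 = -311390359/37031350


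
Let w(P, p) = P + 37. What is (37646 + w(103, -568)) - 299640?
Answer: -261854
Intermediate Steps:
w(P, p) = 37 + P
(37646 + w(103, -568)) - 299640 = (37646 + (37 + 103)) - 299640 = (37646 + 140) - 299640 = 37786 - 299640 = -261854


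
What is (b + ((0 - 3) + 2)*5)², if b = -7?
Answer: 144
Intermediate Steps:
(b + ((0 - 3) + 2)*5)² = (-7 + ((0 - 3) + 2)*5)² = (-7 + (-3 + 2)*5)² = (-7 - 1*5)² = (-7 - 5)² = (-12)² = 144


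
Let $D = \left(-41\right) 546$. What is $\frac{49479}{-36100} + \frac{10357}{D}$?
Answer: $- \frac{740762297}{404067300} \approx -1.8333$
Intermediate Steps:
$D = -22386$
$\frac{49479}{-36100} + \frac{10357}{D} = \frac{49479}{-36100} + \frac{10357}{-22386} = 49479 \left(- \frac{1}{36100}\right) + 10357 \left(- \frac{1}{22386}\right) = - \frac{49479}{36100} - \frac{10357}{22386} = - \frac{740762297}{404067300}$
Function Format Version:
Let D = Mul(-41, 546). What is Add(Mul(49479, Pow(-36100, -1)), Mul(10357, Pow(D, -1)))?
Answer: Rational(-740762297, 404067300) ≈ -1.8333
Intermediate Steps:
D = -22386
Add(Mul(49479, Pow(-36100, -1)), Mul(10357, Pow(D, -1))) = Add(Mul(49479, Pow(-36100, -1)), Mul(10357, Pow(-22386, -1))) = Add(Mul(49479, Rational(-1, 36100)), Mul(10357, Rational(-1, 22386))) = Add(Rational(-49479, 36100), Rational(-10357, 22386)) = Rational(-740762297, 404067300)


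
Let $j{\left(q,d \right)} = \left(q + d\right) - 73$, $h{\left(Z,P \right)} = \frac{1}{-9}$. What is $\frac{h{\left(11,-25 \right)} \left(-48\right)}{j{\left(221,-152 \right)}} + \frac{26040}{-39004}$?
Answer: $- \frac{8362}{4179} \approx -2.001$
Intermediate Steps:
$h{\left(Z,P \right)} = - \frac{1}{9}$
$j{\left(q,d \right)} = -73 + d + q$ ($j{\left(q,d \right)} = \left(d + q\right) - 73 = -73 + d + q$)
$\frac{h{\left(11,-25 \right)} \left(-48\right)}{j{\left(221,-152 \right)}} + \frac{26040}{-39004} = \frac{\left(- \frac{1}{9}\right) \left(-48\right)}{-73 - 152 + 221} + \frac{26040}{-39004} = \frac{16}{3 \left(-4\right)} + 26040 \left(- \frac{1}{39004}\right) = \frac{16}{3} \left(- \frac{1}{4}\right) - \frac{930}{1393} = - \frac{4}{3} - \frac{930}{1393} = - \frac{8362}{4179}$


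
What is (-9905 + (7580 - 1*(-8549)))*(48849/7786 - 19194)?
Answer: -464919216120/3893 ≈ -1.1942e+8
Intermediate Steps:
(-9905 + (7580 - 1*(-8549)))*(48849/7786 - 19194) = (-9905 + (7580 + 8549))*(48849*(1/7786) - 19194) = (-9905 + 16129)*(48849/7786 - 19194) = 6224*(-149395635/7786) = -464919216120/3893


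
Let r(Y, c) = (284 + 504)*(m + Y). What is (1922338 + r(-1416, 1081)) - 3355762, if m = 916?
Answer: -1827424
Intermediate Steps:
r(Y, c) = 721808 + 788*Y (r(Y, c) = (284 + 504)*(916 + Y) = 788*(916 + Y) = 721808 + 788*Y)
(1922338 + r(-1416, 1081)) - 3355762 = (1922338 + (721808 + 788*(-1416))) - 3355762 = (1922338 + (721808 - 1115808)) - 3355762 = (1922338 - 394000) - 3355762 = 1528338 - 3355762 = -1827424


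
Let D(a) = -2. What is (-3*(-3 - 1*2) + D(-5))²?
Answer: 169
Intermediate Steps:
(-3*(-3 - 1*2) + D(-5))² = (-3*(-3 - 1*2) - 2)² = (-3*(-3 - 2) - 2)² = (-3*(-5) - 2)² = (15 - 2)² = 13² = 169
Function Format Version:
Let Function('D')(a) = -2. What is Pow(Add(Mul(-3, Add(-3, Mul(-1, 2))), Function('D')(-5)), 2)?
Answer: 169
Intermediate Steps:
Pow(Add(Mul(-3, Add(-3, Mul(-1, 2))), Function('D')(-5)), 2) = Pow(Add(Mul(-3, Add(-3, Mul(-1, 2))), -2), 2) = Pow(Add(Mul(-3, Add(-3, -2)), -2), 2) = Pow(Add(Mul(-3, -5), -2), 2) = Pow(Add(15, -2), 2) = Pow(13, 2) = 169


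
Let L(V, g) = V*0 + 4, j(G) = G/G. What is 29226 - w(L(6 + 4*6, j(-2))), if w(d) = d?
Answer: 29222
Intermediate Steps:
j(G) = 1
L(V, g) = 4 (L(V, g) = 0 + 4 = 4)
29226 - w(L(6 + 4*6, j(-2))) = 29226 - 1*4 = 29226 - 4 = 29222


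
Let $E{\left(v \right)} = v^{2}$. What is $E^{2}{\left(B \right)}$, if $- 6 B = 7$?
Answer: $\frac{2401}{1296} \approx 1.8526$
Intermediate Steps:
$B = - \frac{7}{6}$ ($B = \left(- \frac{1}{6}\right) 7 = - \frac{7}{6} \approx -1.1667$)
$E^{2}{\left(B \right)} = \left(\left(- \frac{7}{6}\right)^{2}\right)^{2} = \left(\frac{49}{36}\right)^{2} = \frac{2401}{1296}$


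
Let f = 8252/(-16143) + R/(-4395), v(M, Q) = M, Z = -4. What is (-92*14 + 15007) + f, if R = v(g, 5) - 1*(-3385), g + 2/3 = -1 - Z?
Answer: 973251316453/70948485 ≈ 13718.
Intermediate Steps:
g = 7/3 (g = -⅔ + (-1 - 1*(-4)) = -⅔ + (-1 + 4) = -⅔ + 3 = 7/3 ≈ 2.3333)
R = 10162/3 (R = 7/3 - 1*(-3385) = 7/3 + 3385 = 10162/3 ≈ 3387.3)
f = -90949262/70948485 (f = 8252/(-16143) + (10162/3)/(-4395) = 8252*(-1/16143) + (10162/3)*(-1/4395) = -8252/16143 - 10162/13185 = -90949262/70948485 ≈ -1.2819)
(-92*14 + 15007) + f = (-92*14 + 15007) - 90949262/70948485 = (-1288 + 15007) - 90949262/70948485 = 13719 - 90949262/70948485 = 973251316453/70948485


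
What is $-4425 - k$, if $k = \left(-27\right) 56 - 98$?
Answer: $-2815$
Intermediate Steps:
$k = -1610$ ($k = -1512 - 98 = -1610$)
$-4425 - k = -4425 - -1610 = -4425 + 1610 = -2815$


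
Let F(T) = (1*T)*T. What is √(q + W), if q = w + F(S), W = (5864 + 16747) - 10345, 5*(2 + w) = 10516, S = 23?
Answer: √372405/5 ≈ 122.05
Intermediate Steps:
F(T) = T² (F(T) = T*T = T²)
w = 10506/5 (w = -2 + (⅕)*10516 = -2 + 10516/5 = 10506/5 ≈ 2101.2)
W = 12266 (W = 22611 - 10345 = 12266)
q = 13151/5 (q = 10506/5 + 23² = 10506/5 + 529 = 13151/5 ≈ 2630.2)
√(q + W) = √(13151/5 + 12266) = √(74481/5) = √372405/5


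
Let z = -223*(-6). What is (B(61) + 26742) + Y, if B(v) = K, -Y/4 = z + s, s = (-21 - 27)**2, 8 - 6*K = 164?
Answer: 12148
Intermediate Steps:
z = 1338
K = -26 (K = 4/3 - 1/6*164 = 4/3 - 82/3 = -26)
s = 2304 (s = (-48)**2 = 2304)
Y = -14568 (Y = -4*(1338 + 2304) = -4*3642 = -14568)
B(v) = -26
(B(61) + 26742) + Y = (-26 + 26742) - 14568 = 26716 - 14568 = 12148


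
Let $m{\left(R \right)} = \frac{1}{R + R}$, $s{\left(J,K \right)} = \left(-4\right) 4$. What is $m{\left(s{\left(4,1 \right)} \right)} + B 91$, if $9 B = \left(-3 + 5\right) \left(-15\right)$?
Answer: $- \frac{29123}{96} \approx -303.36$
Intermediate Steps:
$s{\left(J,K \right)} = -16$
$m{\left(R \right)} = \frac{1}{2 R}$
$B = - \frac{10}{3}$ ($B = \frac{\left(-3 + 5\right) \left(-15\right)}{9} = \frac{2 \left(-15\right)}{9} = \frac{1}{9} \left(-30\right) = - \frac{10}{3} \approx -3.3333$)
$m{\left(s{\left(4,1 \right)} \right)} + B 91 = \frac{1}{2 \left(-16\right)} - \frac{910}{3} = \frac{1}{2} \left(- \frac{1}{16}\right) - \frac{910}{3} = - \frac{1}{32} - \frac{910}{3} = - \frac{29123}{96}$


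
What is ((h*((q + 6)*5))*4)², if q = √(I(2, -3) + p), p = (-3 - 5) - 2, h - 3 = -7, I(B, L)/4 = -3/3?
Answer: 140800 + 76800*I*√14 ≈ 1.408e+5 + 2.8736e+5*I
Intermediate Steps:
I(B, L) = -4 (I(B, L) = 4*(-3/3) = 4*(-3*⅓) = 4*(-1) = -4)
h = -4 (h = 3 - 7 = -4)
p = -10 (p = -8 - 2 = -10)
q = I*√14 (q = √(-4 - 10) = √(-14) = I*√14 ≈ 3.7417*I)
((h*((q + 6)*5))*4)² = (-4*(I*√14 + 6)*5*4)² = (-4*(6 + I*√14)*5*4)² = (-4*(30 + 5*I*√14)*4)² = ((-120 - 20*I*√14)*4)² = (-480 - 80*I*√14)²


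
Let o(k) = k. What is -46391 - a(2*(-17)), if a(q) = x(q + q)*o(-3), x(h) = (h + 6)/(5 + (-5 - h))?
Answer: -1577387/34 ≈ -46394.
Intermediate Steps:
x(h) = -(6 + h)/h (x(h) = (6 + h)/((-h)) = (6 + h)*(-1/h) = -(6 + h)/h)
a(q) = -3*(-6 - 2*q)/(2*q) (a(q) = ((-6 - (q + q))/(q + q))*(-3) = ((-6 - 2*q)/((2*q)))*(-3) = ((1/(2*q))*(-6 - 2*q))*(-3) = ((-6 - 2*q)/(2*q))*(-3) = -3*(-6 - 2*q)/(2*q))
-46391 - a(2*(-17)) = -46391 - (3 + 9/((2*(-17)))) = -46391 - (3 + 9/(-34)) = -46391 - (3 + 9*(-1/34)) = -46391 - (3 - 9/34) = -46391 - 1*93/34 = -46391 - 93/34 = -1577387/34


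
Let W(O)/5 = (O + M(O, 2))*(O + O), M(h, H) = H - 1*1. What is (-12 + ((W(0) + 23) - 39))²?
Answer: 784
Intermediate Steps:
M(h, H) = -1 + H (M(h, H) = H - 1 = -1 + H)
W(O) = 10*O*(1 + O) (W(O) = 5*((O + (-1 + 2))*(O + O)) = 5*((O + 1)*(2*O)) = 5*((1 + O)*(2*O)) = 5*(2*O*(1 + O)) = 10*O*(1 + O))
(-12 + ((W(0) + 23) - 39))² = (-12 + ((10*0*(1 + 0) + 23) - 39))² = (-12 + ((10*0*1 + 23) - 39))² = (-12 + ((0 + 23) - 39))² = (-12 + (23 - 39))² = (-12 - 16)² = (-28)² = 784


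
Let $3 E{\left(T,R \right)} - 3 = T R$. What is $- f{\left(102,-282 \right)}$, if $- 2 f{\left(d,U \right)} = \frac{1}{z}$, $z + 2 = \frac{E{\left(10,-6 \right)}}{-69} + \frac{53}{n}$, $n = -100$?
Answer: $- \frac{3450}{15557} \approx -0.22177$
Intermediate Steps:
$E{\left(T,R \right)} = 1 + \frac{R T}{3}$ ($E{\left(T,R \right)} = 1 + \frac{T R}{3} = 1 + \frac{R T}{3}$)
$z = - \frac{15557}{6900}$ ($z = -2 + \left(\frac{1 + \frac{1}{3} \left(-6\right) 10}{-69} + \frac{53}{-100}\right) = -2 + \left(\left(1 - 20\right) \left(- \frac{1}{69}\right) + 53 \left(- \frac{1}{100}\right)\right) = -2 - \frac{1757}{6900} = - \frac{15557}{6900} \approx -2.2546$)
$f{\left(d,U \right)} = \frac{3450}{15557}$ ($f{\left(d,U \right)} = - \frac{1}{2 \left(- \frac{15557}{6900}\right)} = \left(- \frac{1}{2}\right) \left(- \frac{6900}{15557}\right) = \frac{3450}{15557}$)
$- f{\left(102,-282 \right)} = \left(-1\right) \frac{3450}{15557} = - \frac{3450}{15557}$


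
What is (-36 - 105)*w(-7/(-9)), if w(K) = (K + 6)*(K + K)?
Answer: -40138/27 ≈ -1486.6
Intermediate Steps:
w(K) = 2*K*(6 + K) (w(K) = (6 + K)*(2*K) = 2*K*(6 + K))
(-36 - 105)*w(-7/(-9)) = (-36 - 105)*(2*(-7/(-9))*(6 - 7/(-9))) = -282*(-7*(-1/9))*(6 - 7*(-1/9)) = -282*7*(6 + 7/9)/9 = -282*7*61/(9*9) = -141*854/81 = -40138/27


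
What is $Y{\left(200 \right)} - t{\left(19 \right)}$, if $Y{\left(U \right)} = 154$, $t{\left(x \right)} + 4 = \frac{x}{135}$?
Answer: $\frac{21311}{135} \approx 157.86$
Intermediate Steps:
$t{\left(x \right)} = -4 + \frac{x}{135}$
$Y{\left(200 \right)} - t{\left(19 \right)} = 154 - \left(-4 + \frac{1}{135} \cdot 19\right) = 154 - \left(-4 + \frac{19}{135}\right) = 154 - - \frac{521}{135} = 154 + \frac{521}{135} = \frac{21311}{135}$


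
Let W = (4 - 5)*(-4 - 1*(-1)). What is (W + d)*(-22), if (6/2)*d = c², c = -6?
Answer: -330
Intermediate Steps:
d = 12 (d = (⅓)*(-6)² = (⅓)*36 = 12)
W = 3 (W = -(-4 + 1) = -1*(-3) = 3)
(W + d)*(-22) = (3 + 12)*(-22) = 15*(-22) = -330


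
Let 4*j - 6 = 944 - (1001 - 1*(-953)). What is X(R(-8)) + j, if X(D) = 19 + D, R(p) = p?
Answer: -240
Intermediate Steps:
j = -251 (j = 3/2 + (944 - (1001 - 1*(-953)))/4 = 3/2 + (944 - (1001 + 953))/4 = 3/2 + (944 - 1*1954)/4 = 3/2 + (944 - 1954)/4 = 3/2 + (1/4)*(-1010) = 3/2 - 505/2 = -251)
X(R(-8)) + j = (19 - 8) - 251 = 11 - 251 = -240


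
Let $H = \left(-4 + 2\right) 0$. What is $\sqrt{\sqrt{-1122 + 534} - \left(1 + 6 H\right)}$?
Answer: $\sqrt{-1 + 14 i \sqrt{3}} \approx 3.411 + 3.5545 i$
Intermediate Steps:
$H = 0$ ($H = \left(-2\right) 0 = 0$)
$\sqrt{\sqrt{-1122 + 534} - \left(1 + 6 H\right)} = \sqrt{\sqrt{-1122 + 534} - 1} = \sqrt{\sqrt{-588} + \left(0 - 1\right)} = \sqrt{14 i \sqrt{3} - 1} = \sqrt{-1 + 14 i \sqrt{3}}$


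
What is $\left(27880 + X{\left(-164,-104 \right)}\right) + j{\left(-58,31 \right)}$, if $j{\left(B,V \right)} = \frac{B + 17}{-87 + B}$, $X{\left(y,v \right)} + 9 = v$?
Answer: $\frac{4026256}{145} \approx 27767.0$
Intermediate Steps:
$X{\left(y,v \right)} = -9 + v$
$j{\left(B,V \right)} = \frac{17 + B}{-87 + B}$
$\left(27880 + X{\left(-164,-104 \right)}\right) + j{\left(-58,31 \right)} = \left(27880 - 113\right) + \frac{17 - 58}{-87 - 58} = \left(27880 - 113\right) + \frac{1}{-145} \left(-41\right) = 27767 - - \frac{41}{145} = 27767 + \frac{41}{145} = \frac{4026256}{145}$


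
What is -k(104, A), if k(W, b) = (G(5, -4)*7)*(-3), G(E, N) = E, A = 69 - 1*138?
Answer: 105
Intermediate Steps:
A = -69 (A = 69 - 138 = -69)
k(W, b) = -105 (k(W, b) = (5*7)*(-3) = 35*(-3) = -105)
-k(104, A) = -1*(-105) = 105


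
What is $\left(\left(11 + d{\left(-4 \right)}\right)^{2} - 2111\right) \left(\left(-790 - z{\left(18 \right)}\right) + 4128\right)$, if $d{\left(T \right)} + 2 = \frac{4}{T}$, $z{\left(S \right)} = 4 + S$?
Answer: $-6787852$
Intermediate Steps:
$d{\left(T \right)} = -2 + \frac{4}{T}$
$\left(\left(11 + d{\left(-4 \right)}\right)^{2} - 2111\right) \left(\left(-790 - z{\left(18 \right)}\right) + 4128\right) = \left(\left(11 - \left(2 - \frac{4}{-4}\right)\right)^{2} - 2111\right) \left(\left(-790 - \left(4 + 18\right)\right) + 4128\right) = \left(\left(11 + \left(-2 + 4 \left(- \frac{1}{4}\right)\right)\right)^{2} - 2111\right) \left(\left(-790 - 22\right) + 4128\right) = \left(\left(11 - 3\right)^{2} - 2111\right) \left(\left(-790 - 22\right) + 4128\right) = \left(\left(11 - 3\right)^{2} - 2111\right) \left(-812 + 4128\right) = \left(8^{2} - 2111\right) 3316 = \left(64 - 2111\right) 3316 = \left(-2047\right) 3316 = -6787852$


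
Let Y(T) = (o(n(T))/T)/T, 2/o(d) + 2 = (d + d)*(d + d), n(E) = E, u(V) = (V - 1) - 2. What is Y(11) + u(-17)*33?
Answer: -19246259/29161 ≈ -660.00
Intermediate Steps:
u(V) = -3 + V (u(V) = (-1 + V) - 2 = -3 + V)
o(d) = 2/(-2 + 4*d²) (o(d) = 2/(-2 + (d + d)*(d + d)) = 2/(-2 + (2*d)*(2*d)) = 2/(-2 + 4*d²))
Y(T) = 1/(T²*(-1 + 2*T²)) (Y(T) = (1/((-1 + 2*T²)*T))/T = (1/(T*(-1 + 2*T²)))/T = 1/(T²*(-1 + 2*T²)))
Y(11) + u(-17)*33 = 1/(-1*11² + 2*11⁴) + (-3 - 17)*33 = 1/(-1*121 + 2*14641) - 20*33 = 1/(-121 + 29282) - 660 = 1/29161 - 660 = -19246259/29161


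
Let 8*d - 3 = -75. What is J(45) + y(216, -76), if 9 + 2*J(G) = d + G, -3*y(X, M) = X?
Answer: -117/2 ≈ -58.500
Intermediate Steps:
y(X, M) = -X/3
d = -9 (d = 3/8 + (⅛)*(-75) = 3/8 - 75/8 = -9)
J(G) = -9 + G/2 (J(G) = -9/2 + (-9 + G)/2 = -9/2 + (-9/2 + G/2) = -9 + G/2)
J(45) + y(216, -76) = (-9 + (½)*45) - ⅓*216 = (-9 + 45/2) - 72 = 27/2 - 72 = -117/2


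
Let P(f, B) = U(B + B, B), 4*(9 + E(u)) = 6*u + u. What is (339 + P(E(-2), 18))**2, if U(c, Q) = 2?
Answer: 116281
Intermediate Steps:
E(u) = -9 + 7*u/4 (E(u) = -9 + (6*u + u)/4 = -9 + (7*u)/4 = -9 + 7*u/4)
P(f, B) = 2
(339 + P(E(-2), 18))**2 = (339 + 2)**2 = 341**2 = 116281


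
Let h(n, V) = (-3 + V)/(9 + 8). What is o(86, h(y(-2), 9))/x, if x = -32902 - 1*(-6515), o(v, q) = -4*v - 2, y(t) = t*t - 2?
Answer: 346/26387 ≈ 0.013113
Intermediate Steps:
y(t) = -2 + t² (y(t) = t² - 2 = -2 + t²)
h(n, V) = -3/17 + V/17 (h(n, V) = (-3 + V)/17 = (-3 + V)*(1/17) = -3/17 + V/17)
o(v, q) = -2 - 4*v
x = -26387 (x = -32902 + 6515 = -26387)
o(86, h(y(-2), 9))/x = (-2 - 4*86)/(-26387) = (-2 - 344)*(-1/26387) = -346*(-1/26387) = 346/26387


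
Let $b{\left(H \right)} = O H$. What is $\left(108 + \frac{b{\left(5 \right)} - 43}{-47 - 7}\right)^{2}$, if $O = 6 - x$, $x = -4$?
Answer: $\frac{33930625}{2916} \approx 11636.0$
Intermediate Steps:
$O = 10$ ($O = 6 - -4 = 6 + 4 = 10$)
$b{\left(H \right)} = 10 H$
$\left(108 + \frac{b{\left(5 \right)} - 43}{-47 - 7}\right)^{2} = \left(108 + \frac{10 \cdot 5 - 43}{-47 - 7}\right)^{2} = \left(108 + \frac{50 - 43}{-54}\right)^{2} = \left(108 + 7 \left(- \frac{1}{54}\right)\right)^{2} = \left(108 - \frac{7}{54}\right)^{2} = \left(\frac{5825}{54}\right)^{2} = \frac{33930625}{2916}$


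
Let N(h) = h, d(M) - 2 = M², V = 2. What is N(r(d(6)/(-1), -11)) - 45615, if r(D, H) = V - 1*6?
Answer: -45619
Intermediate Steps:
d(M) = 2 + M²
r(D, H) = -4 (r(D, H) = 2 - 1*6 = 2 - 6 = -4)
N(r(d(6)/(-1), -11)) - 45615 = -4 - 45615 = -45619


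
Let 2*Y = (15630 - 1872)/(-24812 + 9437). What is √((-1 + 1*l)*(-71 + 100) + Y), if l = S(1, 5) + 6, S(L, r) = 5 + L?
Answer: 21*√758910/1025 ≈ 17.848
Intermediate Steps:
Y = -2293/5125 (Y = ((15630 - 1872)/(-24812 + 9437))/2 = (13758/(-15375))/2 = (13758*(-1/15375))/2 = (½)*(-4586/5125) = -2293/5125 ≈ -0.44741)
l = 12 (l = (5 + 1) + 6 = 6 + 6 = 12)
√((-1 + 1*l)*(-71 + 100) + Y) = √((-1 + 1*12)*(-71 + 100) - 2293/5125) = √((-1 + 12)*29 - 2293/5125) = √(11*29 - 2293/5125) = √(319 - 2293/5125) = √(1632582/5125) = 21*√758910/1025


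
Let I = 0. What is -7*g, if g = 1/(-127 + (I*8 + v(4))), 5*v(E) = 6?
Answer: 35/629 ≈ 0.055644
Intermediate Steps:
v(E) = 6/5 (v(E) = (⅕)*6 = 6/5)
g = -5/629 (g = 1/(-127 + (0*8 + 6/5)) = 1/(-127 + (0 + 6/5)) = 1/(-127 + 6/5) = 1/(-629/5) = -5/629 ≈ -0.0079491)
-7*g = -7*(-5/629) = 35/629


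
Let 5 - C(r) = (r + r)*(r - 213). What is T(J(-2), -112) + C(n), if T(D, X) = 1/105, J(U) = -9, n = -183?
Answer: -15217754/105 ≈ -1.4493e+5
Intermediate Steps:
T(D, X) = 1/105
C(r) = 5 - 2*r*(-213 + r) (C(r) = 5 - (r + r)*(r - 213) = 5 - 2*r*(-213 + r))
T(J(-2), -112) + C(n) = 1/105 + (5 - 2*(-183)² + 426*(-183)) = 1/105 + (5 - 2*33489 - 77958) = 1/105 + (5 - 66978 - 77958) = 1/105 - 144931 = -15217754/105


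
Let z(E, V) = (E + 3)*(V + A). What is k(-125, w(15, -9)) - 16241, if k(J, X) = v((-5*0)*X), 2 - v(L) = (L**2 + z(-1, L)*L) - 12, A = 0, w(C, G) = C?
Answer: -16227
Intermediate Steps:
z(E, V) = V*(3 + E) (z(E, V) = (E + 3)*(V + 0) = (3 + E)*V = V*(3 + E))
v(L) = 14 - 3*L**2 (v(L) = 2 - ((L**2 + (L*(3 - 1))*L) - 12) = 2 - ((L**2 + (L*2)*L) - 12) = 2 - ((L**2 + (2*L)*L) - 12) = 2 - ((L**2 + 2*L**2) - 12) = 2 - (3*L**2 - 12) = 2 - (-12 + 3*L**2) = 2 + (12 - 3*L**2) = 14 - 3*L**2)
k(J, X) = 14 (k(J, X) = 14 - 3*((-5*0)*X)**2 = 14 - 3*(0*X)**2 = 14 - 3*0**2 = 14 - 3*0 = 14 + 0 = 14)
k(-125, w(15, -9)) - 16241 = 14 - 16241 = -16227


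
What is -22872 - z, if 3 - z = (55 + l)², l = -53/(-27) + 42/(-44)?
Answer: -6964297139/352836 ≈ -19738.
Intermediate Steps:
l = 599/594 (l = -53*(-1/27) + 42*(-1/44) = 53/27 - 21/22 = 599/594 ≈ 1.0084)
z = -1105767853/352836 (z = 3 - (55 + 599/594)² = 3 - (33269/594)² = 3 - 1*1106826361/352836 = 3 - 1106826361/352836 = -1105767853/352836 ≈ -3133.9)
-22872 - z = -22872 - 1*(-1105767853/352836) = -22872 + 1105767853/352836 = -6964297139/352836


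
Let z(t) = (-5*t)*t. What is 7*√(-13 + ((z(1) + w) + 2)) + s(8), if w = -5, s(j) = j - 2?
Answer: 6 + 7*I*√21 ≈ 6.0 + 32.078*I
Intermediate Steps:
s(j) = -2 + j
z(t) = -5*t²
7*√(-13 + ((z(1) + w) + 2)) + s(8) = 7*√(-13 + ((-5*1² - 5) + 2)) + (-2 + 8) = 7*√(-13 + ((-5*1 - 5) + 2)) + 6 = 7*√(-13 + ((-5 - 5) + 2)) + 6 = 7*√(-13 + (-10 + 2)) + 6 = 7*√(-13 - 8) + 6 = 7*√(-21) + 6 = 7*(I*√21) + 6 = 7*I*√21 + 6 = 6 + 7*I*√21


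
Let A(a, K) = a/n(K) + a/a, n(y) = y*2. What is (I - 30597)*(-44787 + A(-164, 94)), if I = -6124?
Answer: 77297080743/47 ≈ 1.6446e+9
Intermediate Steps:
n(y) = 2*y
A(a, K) = 1 + a/(2*K) (A(a, K) = a/((2*K)) + a/a = a*(1/(2*K)) + 1 = a/(2*K) + 1 = 1 + a/(2*K))
(I - 30597)*(-44787 + A(-164, 94)) = (-6124 - 30597)*(-44787 + (94 + (½)*(-164))/94) = -36721*(-44787 + (94 - 82)/94) = -36721*(-44787 + (1/94)*12) = -36721*(-44787 + 6/47) = -36721*(-2104983/47) = 77297080743/47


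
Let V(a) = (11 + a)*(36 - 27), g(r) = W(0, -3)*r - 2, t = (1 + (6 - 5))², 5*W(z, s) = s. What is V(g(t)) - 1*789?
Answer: -3648/5 ≈ -729.60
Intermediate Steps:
W(z, s) = s/5
t = 4 (t = (1 + 1)² = 2² = 4)
g(r) = -2 - 3*r/5 (g(r) = ((⅕)*(-3))*r - 2 = -3*r/5 - 2 = -2 - 3*r/5)
V(a) = 99 + 9*a (V(a) = (11 + a)*9 = 99 + 9*a)
V(g(t)) - 1*789 = (99 + 9*(-2 - ⅗*4)) - 1*789 = (99 + 9*(-2 - 12/5)) - 789 = (99 + 9*(-22/5)) - 789 = (99 - 198/5) - 789 = 297/5 - 789 = -3648/5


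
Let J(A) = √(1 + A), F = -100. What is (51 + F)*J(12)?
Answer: -49*√13 ≈ -176.67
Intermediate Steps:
(51 + F)*J(12) = (51 - 100)*√(1 + 12) = -49*√13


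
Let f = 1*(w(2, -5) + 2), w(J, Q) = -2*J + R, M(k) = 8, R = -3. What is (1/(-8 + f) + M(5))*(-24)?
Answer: -2472/13 ≈ -190.15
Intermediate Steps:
w(J, Q) = -3 - 2*J (w(J, Q) = -2*J - 3 = -3 - 2*J)
f = -5 (f = 1*((-3 - 2*2) + 2) = 1*((-3 - 4) + 2) = 1*(-7 + 2) = 1*(-5) = -5)
(1/(-8 + f) + M(5))*(-24) = (1/(-8 - 5) + 8)*(-24) = (1/(-13) + 8)*(-24) = (-1/13 + 8)*(-24) = (103/13)*(-24) = -2472/13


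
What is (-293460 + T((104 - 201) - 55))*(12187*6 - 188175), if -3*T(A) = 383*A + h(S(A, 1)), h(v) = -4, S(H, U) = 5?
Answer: 31530658160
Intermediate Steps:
T(A) = 4/3 - 383*A/3 (T(A) = -(383*A - 4)/3 = -(-4 + 383*A)/3 = 4/3 - 383*A/3)
(-293460 + T((104 - 201) - 55))*(12187*6 - 188175) = (-293460 + (4/3 - 383*((104 - 201) - 55)/3))*(12187*6 - 188175) = (-293460 + (4/3 - 383*(-97 - 55)/3))*(73122 - 188175) = (-293460 + (4/3 - 383/3*(-152)))*(-115053) = (-293460 + (4/3 + 58216/3))*(-115053) = (-293460 + 58220/3)*(-115053) = -822160/3*(-115053) = 31530658160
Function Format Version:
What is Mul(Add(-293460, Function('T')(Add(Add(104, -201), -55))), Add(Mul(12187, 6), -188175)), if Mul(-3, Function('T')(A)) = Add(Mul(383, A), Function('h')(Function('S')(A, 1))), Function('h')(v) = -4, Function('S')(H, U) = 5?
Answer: 31530658160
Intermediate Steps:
Function('T')(A) = Add(Rational(4, 3), Mul(Rational(-383, 3), A)) (Function('T')(A) = Mul(Rational(-1, 3), Add(Mul(383, A), -4)) = Mul(Rational(-1, 3), Add(-4, Mul(383, A))) = Add(Rational(4, 3), Mul(Rational(-383, 3), A)))
Mul(Add(-293460, Function('T')(Add(Add(104, -201), -55))), Add(Mul(12187, 6), -188175)) = Mul(Add(-293460, Add(Rational(4, 3), Mul(Rational(-383, 3), Add(Add(104, -201), -55)))), Add(Mul(12187, 6), -188175)) = Mul(Add(-293460, Add(Rational(4, 3), Mul(Rational(-383, 3), Add(-97, -55)))), Add(73122, -188175)) = Mul(Add(-293460, Add(Rational(4, 3), Mul(Rational(-383, 3), -152))), -115053) = Mul(Add(-293460, Add(Rational(4, 3), Rational(58216, 3))), -115053) = Mul(Add(-293460, Rational(58220, 3)), -115053) = Mul(Rational(-822160, 3), -115053) = 31530658160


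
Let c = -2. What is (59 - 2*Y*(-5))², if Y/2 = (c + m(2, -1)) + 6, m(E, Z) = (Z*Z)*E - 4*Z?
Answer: 67081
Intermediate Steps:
m(E, Z) = -4*Z + E*Z² (m(E, Z) = Z²*E - 4*Z = E*Z² - 4*Z = -4*Z + E*Z²)
Y = 20 (Y = 2*((-2 - (-4 + 2*(-1))) + 6) = 2*((-2 - (-4 - 2)) + 6) = 2*((-2 - 1*(-6)) + 6) = 2*((-2 + 6) + 6) = 2*(4 + 6) = 2*10 = 20)
(59 - 2*Y*(-5))² = (59 - 2*20*(-5))² = (59 - 40*(-5))² = (59 + 200)² = 259² = 67081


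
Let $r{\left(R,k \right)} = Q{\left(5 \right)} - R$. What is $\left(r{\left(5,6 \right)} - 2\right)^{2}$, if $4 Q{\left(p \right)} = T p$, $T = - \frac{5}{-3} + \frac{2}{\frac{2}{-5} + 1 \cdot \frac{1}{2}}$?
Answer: $\frac{58081}{144} \approx 403.34$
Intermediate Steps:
$T = \frac{65}{3}$ ($T = \left(-5\right) \left(- \frac{1}{3}\right) + \frac{2}{2 \left(- \frac{1}{5}\right) + 1 \cdot \frac{1}{2}} = \frac{5}{3} + \frac{2}{- \frac{2}{5} + \frac{1}{2}} = \frac{5}{3} + 2 \frac{1}{\frac{1}{10}} = \frac{5}{3} + 2 \cdot 10 = \frac{5}{3} + 20 = \frac{65}{3} \approx 21.667$)
$Q{\left(p \right)} = \frac{65 p}{12}$ ($Q{\left(p \right)} = \frac{\frac{65}{3} p}{4} = \frac{65 p}{12}$)
$r{\left(R,k \right)} = \frac{325}{12} - R$ ($r{\left(R,k \right)} = \frac{65}{12} \cdot 5 - R = \frac{325}{12} - R$)
$\left(r{\left(5,6 \right)} - 2\right)^{2} = \left(\left(\frac{325}{12} - 5\right) - 2\right)^{2} = \left(\frac{265}{12} - 2\right)^{2} = \left(\frac{241}{12}\right)^{2} = \frac{58081}{144}$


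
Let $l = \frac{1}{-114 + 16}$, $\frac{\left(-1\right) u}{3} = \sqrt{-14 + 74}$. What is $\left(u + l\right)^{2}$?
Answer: $\frac{5186161}{9604} + \frac{6 \sqrt{15}}{49} \approx 540.47$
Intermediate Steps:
$u = - 6 \sqrt{15}$ ($u = - 3 \sqrt{-14 + 74} = - 3 \sqrt{60} = - 3 \cdot 2 \sqrt{15} = - 6 \sqrt{15} \approx -23.238$)
$l = - \frac{1}{98}$ ($l = \frac{1}{-98} = - \frac{1}{98} \approx -0.010204$)
$\left(u + l\right)^{2} = \left(- 6 \sqrt{15} - \frac{1}{98}\right)^{2} = \left(- \frac{1}{98} - 6 \sqrt{15}\right)^{2}$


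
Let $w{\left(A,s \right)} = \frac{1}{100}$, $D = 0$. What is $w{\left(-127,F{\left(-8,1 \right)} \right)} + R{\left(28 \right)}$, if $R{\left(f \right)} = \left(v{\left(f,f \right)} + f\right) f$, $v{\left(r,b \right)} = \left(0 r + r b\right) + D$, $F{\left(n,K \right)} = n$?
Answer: $\frac{2273601}{100} \approx 22736.0$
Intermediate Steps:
$v{\left(r,b \right)} = b r$ ($v{\left(r,b \right)} = \left(0 r + r b\right) + 0 = \left(0 + b r\right) + 0 = b r + 0 = b r$)
$w{\left(A,s \right)} = \frac{1}{100}$
$R{\left(f \right)} = f \left(f + f^{2}\right)$ ($R{\left(f \right)} = \left(f f + f\right) f = \left(f^{2} + f\right) f = \left(f + f^{2}\right) f = f \left(f + f^{2}\right)$)
$w{\left(-127,F{\left(-8,1 \right)} \right)} + R{\left(28 \right)} = \frac{1}{100} + 28^{2} \left(1 + 28\right) = \frac{1}{100} + 784 \cdot 29 = \frac{1}{100} + 22736 = \frac{2273601}{100}$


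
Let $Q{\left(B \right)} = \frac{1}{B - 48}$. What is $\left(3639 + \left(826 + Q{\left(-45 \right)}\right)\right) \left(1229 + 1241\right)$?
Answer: $\frac{1025652680}{93} \approx 1.1029 \cdot 10^{7}$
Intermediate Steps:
$Q{\left(B \right)} = \frac{1}{-48 + B}$
$\left(3639 + \left(826 + Q{\left(-45 \right)}\right)\right) \left(1229 + 1241\right) = \left(3639 + \left(826 + \frac{1}{-48 - 45}\right)\right) \left(1229 + 1241\right) = \left(3639 + \left(826 + \frac{1}{-93}\right)\right) 2470 = \left(3639 + \left(826 - \frac{1}{93}\right)\right) 2470 = \left(3639 + \frac{76817}{93}\right) 2470 = \frac{415244}{93} \cdot 2470 = \frac{1025652680}{93}$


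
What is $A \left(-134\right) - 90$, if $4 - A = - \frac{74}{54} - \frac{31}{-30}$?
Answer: $- \frac{90607}{135} \approx -671.16$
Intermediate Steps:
$A = \frac{1171}{270}$ ($A = 4 - \left(- \frac{74}{54} - \frac{31}{-30}\right) = 4 - \left(\left(-74\right) \frac{1}{54} - - \frac{31}{30}\right) = 4 - \left(- \frac{37}{27} + \frac{31}{30}\right) = 4 - - \frac{91}{270} = 4 + \frac{91}{270} = \frac{1171}{270} \approx 4.337$)
$A \left(-134\right) - 90 = \frac{1171}{270} \left(-134\right) - 90 = - \frac{78457}{135} - 90 = - \frac{90607}{135}$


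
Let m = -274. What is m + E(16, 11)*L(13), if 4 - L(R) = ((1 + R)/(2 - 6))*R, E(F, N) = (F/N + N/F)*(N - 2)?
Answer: 21769/32 ≈ 680.28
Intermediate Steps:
E(F, N) = (-2 + N)*(F/N + N/F) (E(F, N) = (F/N + N/F)*(-2 + N) = (-2 + N)*(F/N + N/F))
L(R) = 4 - R*(-¼ - R/4) (L(R) = 4 - (1 + R)/(2 - 6)*R = 4 - (1 + R)/(-4)*R = 4 - (1 + R)*(-¼)*R = 4 - (-¼ - R/4)*R = 4 - R*(-¼ - R/4))
m + E(16, 11)*L(13) = -274 + (16 + 11²/16 - 2*16/11 - 2*11/16)*(4 + (¼)*13 + (¼)*13²) = -274 + (16 + (1/16)*121 - 2*16*1/11 - 2*11*1/16)*(4 + 13/4 + (¼)*169) = -274 + (16 + 121/16 - 32/11 - 11/8)*(4 + 13/4 + 169/4) = -274 + (3393/176)*(99/2) = -274 + 30537/32 = 21769/32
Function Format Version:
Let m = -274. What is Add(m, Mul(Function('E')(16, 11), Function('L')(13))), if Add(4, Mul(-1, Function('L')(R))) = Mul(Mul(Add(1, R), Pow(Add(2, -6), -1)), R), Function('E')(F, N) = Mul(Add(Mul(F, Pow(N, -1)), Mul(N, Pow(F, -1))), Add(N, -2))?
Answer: Rational(21769, 32) ≈ 680.28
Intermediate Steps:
Function('E')(F, N) = Mul(Add(-2, N), Add(Mul(F, Pow(N, -1)), Mul(N, Pow(F, -1)))) (Function('E')(F, N) = Mul(Add(Mul(F, Pow(N, -1)), Mul(N, Pow(F, -1))), Add(-2, N)) = Mul(Add(-2, N), Add(Mul(F, Pow(N, -1)), Mul(N, Pow(F, -1)))))
Function('L')(R) = Add(4, Mul(-1, R, Add(Rational(-1, 4), Mul(Rational(-1, 4), R)))) (Function('L')(R) = Add(4, Mul(-1, Mul(Mul(Add(1, R), Pow(Add(2, -6), -1)), R))) = Add(4, Mul(-1, Mul(Mul(Add(1, R), Pow(-4, -1)), R))) = Add(4, Mul(-1, Mul(Mul(Add(1, R), Rational(-1, 4)), R))) = Add(4, Mul(-1, Mul(Add(Rational(-1, 4), Mul(Rational(-1, 4), R)), R))) = Add(4, Mul(-1, Mul(R, Add(Rational(-1, 4), Mul(Rational(-1, 4), R))))) = Add(4, Mul(-1, R, Add(Rational(-1, 4), Mul(Rational(-1, 4), R)))))
Add(m, Mul(Function('E')(16, 11), Function('L')(13))) = Add(-274, Mul(Add(16, Mul(Pow(16, -1), Pow(11, 2)), Mul(-2, 16, Pow(11, -1)), Mul(-2, 11, Pow(16, -1))), Add(4, Mul(Rational(1, 4), 13), Mul(Rational(1, 4), Pow(13, 2))))) = Add(-274, Mul(Add(16, Mul(Rational(1, 16), 121), Mul(-2, 16, Rational(1, 11)), Mul(-2, 11, Rational(1, 16))), Add(4, Rational(13, 4), Mul(Rational(1, 4), 169)))) = Add(-274, Mul(Add(16, Rational(121, 16), Rational(-32, 11), Rational(-11, 8)), Add(4, Rational(13, 4), Rational(169, 4)))) = Add(-274, Mul(Rational(3393, 176), Rational(99, 2))) = Add(-274, Rational(30537, 32)) = Rational(21769, 32)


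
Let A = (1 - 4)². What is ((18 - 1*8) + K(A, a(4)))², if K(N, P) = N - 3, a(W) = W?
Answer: 256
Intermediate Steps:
A = 9 (A = (-3)² = 9)
K(N, P) = -3 + N
((18 - 1*8) + K(A, a(4)))² = ((18 - 1*8) + (-3 + 9))² = ((18 - 8) + 6)² = (10 + 6)² = 16² = 256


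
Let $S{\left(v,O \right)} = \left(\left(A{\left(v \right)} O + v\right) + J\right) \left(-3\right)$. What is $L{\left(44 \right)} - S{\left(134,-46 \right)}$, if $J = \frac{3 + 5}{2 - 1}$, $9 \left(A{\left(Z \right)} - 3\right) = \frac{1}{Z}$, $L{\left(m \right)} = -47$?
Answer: $- \frac{7058}{201} \approx -35.114$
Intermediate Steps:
$A{\left(Z \right)} = 3 + \frac{1}{9 Z}$
$J = 8$ ($J = \frac{8}{1} = 8 \cdot 1 = 8$)
$S{\left(v,O \right)} = -24 - 3 v - 3 O \left(3 + \frac{1}{9 v}\right)$ ($S{\left(v,O \right)} = \left(\left(\left(3 + \frac{1}{9 v}\right) O + v\right) + 8\right) \left(-3\right) = \left(\left(O \left(3 + \frac{1}{9 v}\right) + v\right) + 8\right) \left(-3\right) = \left(\left(v + O \left(3 + \frac{1}{9 v}\right)\right) + 8\right) \left(-3\right) = \left(8 + v + O \left(3 + \frac{1}{9 v}\right)\right) \left(-3\right) = -24 - 3 v - 3 O \left(3 + \frac{1}{9 v}\right)$)
$L{\left(44 \right)} - S{\left(134,-46 \right)} = -47 - \left(-24 - -414 - 402 - - \frac{46}{3 \cdot 134}\right) = -47 - \left(-24 + 414 - 402 - \left(- \frac{46}{3}\right) \frac{1}{134}\right) = -47 - \left(-24 + 414 - 402 + \frac{23}{201}\right) = -47 - - \frac{2389}{201} = -47 + \frac{2389}{201} = - \frac{7058}{201}$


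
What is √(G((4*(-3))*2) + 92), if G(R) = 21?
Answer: √113 ≈ 10.630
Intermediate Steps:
√(G((4*(-3))*2) + 92) = √(21 + 92) = √113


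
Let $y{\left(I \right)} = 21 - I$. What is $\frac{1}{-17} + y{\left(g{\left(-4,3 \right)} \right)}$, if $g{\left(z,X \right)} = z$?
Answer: $\frac{424}{17} \approx 24.941$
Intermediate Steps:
$\frac{1}{-17} + y{\left(g{\left(-4,3 \right)} \right)} = \frac{1}{-17} + \left(21 - -4\right) = - \frac{1}{17} + \left(21 + 4\right) = - \frac{1}{17} + 25 = \frac{424}{17}$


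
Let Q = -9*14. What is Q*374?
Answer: -47124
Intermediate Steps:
Q = -126
Q*374 = -126*374 = -47124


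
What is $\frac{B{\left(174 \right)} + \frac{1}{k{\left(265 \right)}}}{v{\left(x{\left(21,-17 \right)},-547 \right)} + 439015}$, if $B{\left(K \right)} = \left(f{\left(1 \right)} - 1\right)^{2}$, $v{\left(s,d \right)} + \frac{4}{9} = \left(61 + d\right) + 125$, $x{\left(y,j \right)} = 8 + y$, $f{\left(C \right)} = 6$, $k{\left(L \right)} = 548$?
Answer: $\frac{123309}{2163439336} \approx 5.6997 \cdot 10^{-5}$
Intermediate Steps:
$v{\left(s,d \right)} = \frac{1670}{9} + d$ ($v{\left(s,d \right)} = - \frac{4}{9} + \left(\left(61 + d\right) + 125\right) = - \frac{4}{9} + \left(186 + d\right) = \frac{1670}{9} + d$)
$B{\left(K \right)} = 25$ ($B{\left(K \right)} = \left(6 - 1\right)^{2} = 5^{2} = 25$)
$\frac{B{\left(174 \right)} + \frac{1}{k{\left(265 \right)}}}{v{\left(x{\left(21,-17 \right)},-547 \right)} + 439015} = \frac{25 + \frac{1}{548}}{\left(\frac{1670}{9} - 547\right) + 439015} = \frac{25 + \frac{1}{548}}{- \frac{3253}{9} + 439015} = \frac{13701}{548 \cdot \frac{3947882}{9}} = \frac{13701}{548} \cdot \frac{9}{3947882} = \frac{123309}{2163439336}$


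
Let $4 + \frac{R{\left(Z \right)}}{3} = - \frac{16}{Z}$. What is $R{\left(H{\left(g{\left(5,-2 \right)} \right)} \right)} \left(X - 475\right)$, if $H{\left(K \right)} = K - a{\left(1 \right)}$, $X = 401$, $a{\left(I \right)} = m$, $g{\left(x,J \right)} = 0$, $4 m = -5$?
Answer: $\frac{18648}{5} \approx 3729.6$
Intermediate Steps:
$m = - \frac{5}{4}$ ($m = \frac{1}{4} \left(-5\right) = - \frac{5}{4} \approx -1.25$)
$a{\left(I \right)} = - \frac{5}{4}$
$H{\left(K \right)} = \frac{5}{4} + K$ ($H{\left(K \right)} = K - - \frac{5}{4} = K + \frac{5}{4} = \frac{5}{4} + K$)
$R{\left(Z \right)} = -12 - \frac{48}{Z}$ ($R{\left(Z \right)} = -12 + 3 \left(- \frac{16}{Z}\right) = -12 - \frac{48}{Z}$)
$R{\left(H{\left(g{\left(5,-2 \right)} \right)} \right)} \left(X - 475\right) = \left(-12 - \frac{48}{\frac{5}{4} + 0}\right) \left(401 - 475\right) = \left(-12 - \frac{48}{\frac{5}{4}}\right) \left(-74\right) = \left(-12 - \frac{192}{5}\right) \left(-74\right) = \left(- \frac{252}{5}\right) \left(-74\right) = \frac{18648}{5}$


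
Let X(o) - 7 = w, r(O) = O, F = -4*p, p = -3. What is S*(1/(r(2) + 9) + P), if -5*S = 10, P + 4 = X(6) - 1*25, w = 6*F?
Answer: -1102/11 ≈ -100.18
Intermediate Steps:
F = 12 (F = -4*(-3) = 12)
w = 72 (w = 6*12 = 72)
X(o) = 79 (X(o) = 7 + 72 = 79)
P = 50 (P = -4 + (79 - 1*25) = -4 + (79 - 25) = -4 + 54 = 50)
S = -2 (S = -1/5*10 = -2)
S*(1/(r(2) + 9) + P) = -2*(1/(2 + 9) + 50) = -2*(1/11 + 50) = -2*551/11 = -1102/11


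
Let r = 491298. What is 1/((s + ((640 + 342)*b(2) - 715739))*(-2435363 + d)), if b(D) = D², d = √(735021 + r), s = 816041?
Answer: -347909/88312466643050500 - √1226319/618187266501353500 ≈ -3.9413e-12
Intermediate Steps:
d = √1226319 (d = √(735021 + 491298) = √1226319 ≈ 1107.4)
1/((s + ((640 + 342)*b(2) - 715739))*(-2435363 + d)) = 1/((816041 + ((640 + 342)*2² - 715739))*(-2435363 + √1226319)) = 1/((816041 + (982*4 - 715739))*(-2435363 + √1226319)) = 1/((816041 + (3928 - 715739))*(-2435363 + √1226319)) = 1/((816041 - 711811)*(-2435363 + √1226319)) = 1/(104230*(-2435363 + √1226319)) = 1/(-253837885490 + 104230*√1226319)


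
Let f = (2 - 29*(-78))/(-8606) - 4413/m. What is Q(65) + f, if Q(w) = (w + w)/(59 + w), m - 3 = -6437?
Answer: 631330098/429125281 ≈ 1.4712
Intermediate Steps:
m = -6434 (m = 3 - 6437 = -6434)
Q(w) = 2*w/(59 + w) (Q(w) = (2*w)/(59 + w) = 2*w/(59 + w))
f = 11705851/27685502 (f = (2 - 29*(-78))/(-8606) - 4413/(-6434) = (2 + 2262)*(-1/8606) - 4413*(-1/6434) = 2264*(-1/8606) + 4413/6434 = -1132/4303 + 4413/6434 = 11705851/27685502 ≈ 0.42282)
Q(65) + f = 2*65/(59 + 65) + 11705851/27685502 = 2*65/124 + 11705851/27685502 = 2*65*(1/124) + 11705851/27685502 = 65/62 + 11705851/27685502 = 631330098/429125281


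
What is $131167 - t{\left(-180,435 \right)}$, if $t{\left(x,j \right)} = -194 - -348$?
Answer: $131013$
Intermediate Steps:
$t{\left(x,j \right)} = 154$ ($t{\left(x,j \right)} = -194 + 348 = 154$)
$131167 - t{\left(-180,435 \right)} = 131167 - 154 = 131013$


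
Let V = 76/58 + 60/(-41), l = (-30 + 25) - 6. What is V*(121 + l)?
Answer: -20020/1189 ≈ -16.838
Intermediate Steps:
l = -11 (l = -5 - 6 = -11)
V = -182/1189 (V = 76*(1/58) + 60*(-1/41) = 38/29 - 60/41 = -182/1189 ≈ -0.15307)
V*(121 + l) = -182*(121 - 11)/1189 = -182/1189*110 = -20020/1189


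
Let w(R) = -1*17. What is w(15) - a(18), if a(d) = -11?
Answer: -6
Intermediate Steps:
w(R) = -17
w(15) - a(18) = -17 - 1*(-11) = -17 + 11 = -6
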